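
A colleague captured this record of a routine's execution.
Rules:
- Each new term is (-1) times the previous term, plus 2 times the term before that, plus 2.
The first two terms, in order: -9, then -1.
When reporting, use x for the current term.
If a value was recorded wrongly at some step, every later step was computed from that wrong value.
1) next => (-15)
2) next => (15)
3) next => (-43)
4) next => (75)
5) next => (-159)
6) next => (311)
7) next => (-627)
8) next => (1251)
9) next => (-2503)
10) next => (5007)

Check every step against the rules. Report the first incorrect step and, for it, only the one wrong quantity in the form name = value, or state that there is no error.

Recomputing the run from the initial state:
step 1: x = -15
step 2: x = 15
step 3: x = -43
step 4: x = 75
step 5: x = -159
step 6: x = 311
step 7: x = -627
step 8: x = 1251
step 9: x = -2503
step 10: x = 5007
This matches the record at every step.

no error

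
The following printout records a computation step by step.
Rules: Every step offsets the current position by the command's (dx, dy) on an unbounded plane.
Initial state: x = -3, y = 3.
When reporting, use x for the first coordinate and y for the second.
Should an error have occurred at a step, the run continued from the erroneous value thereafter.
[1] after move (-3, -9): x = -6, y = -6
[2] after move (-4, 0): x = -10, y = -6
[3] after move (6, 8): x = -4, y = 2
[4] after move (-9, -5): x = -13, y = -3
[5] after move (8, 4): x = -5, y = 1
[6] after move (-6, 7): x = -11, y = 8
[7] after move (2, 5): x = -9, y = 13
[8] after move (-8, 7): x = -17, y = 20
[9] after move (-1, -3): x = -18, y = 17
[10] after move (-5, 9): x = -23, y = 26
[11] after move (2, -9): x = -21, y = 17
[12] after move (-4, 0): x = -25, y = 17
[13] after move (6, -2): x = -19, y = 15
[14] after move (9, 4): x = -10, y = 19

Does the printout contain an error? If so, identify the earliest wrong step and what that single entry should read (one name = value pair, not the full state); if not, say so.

no error

Step 1: x = -3 + (-3) = -6, y = 3 + (-9) = -6 — same as recorded.
Step 2: x = -6 + (-4) = -10, y = -6 + (0) = -6 — checks out.
Step 3: x = -10 + (6) = -4, y = -6 + (8) = 2 — no discrepancy.
Step 4: x = -4 + (-9) = -13, y = 2 + (-5) = -3 — exactly as logged.
Step 5: x = -13 + (8) = -5, y = -3 + (4) = 1 — verified.
Step 6: x = -5 + (-6) = -11, y = 1 + (7) = 8 — verified.
Step 7: x = -11 + (2) = -9, y = 8 + (5) = 13 — same as recorded.
Step 8: x = -9 + (-8) = -17, y = 13 + (7) = 20 — checks out.
Step 9: x = -17 + (-1) = -18, y = 20 + (-3) = 17 — no discrepancy.
Step 10: x = -18 + (-5) = -23, y = 17 + (9) = 26 — matches.
Step 11: x = -23 + (2) = -21, y = 26 + (-9) = 17 — exactly as logged.
Step 12: x = -21 + (-4) = -25, y = 17 + (0) = 17 — same as recorded.
Step 13: x = -25 + (6) = -19, y = 17 + (-2) = 15 — exactly as logged.
Step 14: x = -19 + (9) = -10, y = 15 + (4) = 19 — exactly as logged.
All steps check out; nothing to correct.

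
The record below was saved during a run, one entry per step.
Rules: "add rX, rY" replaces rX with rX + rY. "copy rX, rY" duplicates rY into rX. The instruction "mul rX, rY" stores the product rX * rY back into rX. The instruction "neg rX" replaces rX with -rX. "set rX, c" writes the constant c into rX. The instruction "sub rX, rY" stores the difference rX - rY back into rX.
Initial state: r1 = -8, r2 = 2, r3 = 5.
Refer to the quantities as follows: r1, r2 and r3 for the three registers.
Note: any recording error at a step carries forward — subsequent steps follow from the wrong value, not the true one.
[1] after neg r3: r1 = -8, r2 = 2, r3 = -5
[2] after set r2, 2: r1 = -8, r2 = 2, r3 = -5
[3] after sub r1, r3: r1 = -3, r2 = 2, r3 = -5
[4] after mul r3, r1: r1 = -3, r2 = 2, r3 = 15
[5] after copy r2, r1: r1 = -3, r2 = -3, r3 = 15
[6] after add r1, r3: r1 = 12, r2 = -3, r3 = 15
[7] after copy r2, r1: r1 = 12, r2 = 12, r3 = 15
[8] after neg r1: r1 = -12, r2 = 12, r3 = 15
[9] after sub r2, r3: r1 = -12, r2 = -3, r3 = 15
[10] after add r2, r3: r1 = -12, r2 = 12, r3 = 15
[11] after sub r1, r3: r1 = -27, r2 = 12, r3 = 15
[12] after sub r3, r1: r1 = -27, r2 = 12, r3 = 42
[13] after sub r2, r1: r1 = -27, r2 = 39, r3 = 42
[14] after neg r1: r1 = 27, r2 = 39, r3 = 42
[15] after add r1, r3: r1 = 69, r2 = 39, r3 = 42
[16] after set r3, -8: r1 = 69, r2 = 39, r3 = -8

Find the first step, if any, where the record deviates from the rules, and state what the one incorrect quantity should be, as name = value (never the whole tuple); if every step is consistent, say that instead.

no error

1. r3 = -(5) = -5 (verified)
2. r2 = 2 (agrees with the record)
3. r1 = -8 - -5 = -3 (confirmed correct)
4. r3 = -5 * -3 = 15 (same as recorded)
5. r2 = -3 (no discrepancy)
6. r1 = -3 + 15 = 12 (checks out)
7. r2 = 12 (confirmed correct)
8. r1 = -(12) = -12 (confirmed correct)
9. r2 = 12 - 15 = -3 (consistent with the record)
10. r2 = -3 + 15 = 12 (checks out)
11. r1 = -12 - 15 = -27 (in agreement)
12. r3 = 15 - -27 = 42 (confirmed correct)
13. r2 = 12 - -27 = 39 (in agreement)
14. r1 = -(-27) = 27 (verified)
15. r1 = 27 + 42 = 69 (checks out)
16. r3 = -8 (consistent with the record)
The recomputation confirms every line.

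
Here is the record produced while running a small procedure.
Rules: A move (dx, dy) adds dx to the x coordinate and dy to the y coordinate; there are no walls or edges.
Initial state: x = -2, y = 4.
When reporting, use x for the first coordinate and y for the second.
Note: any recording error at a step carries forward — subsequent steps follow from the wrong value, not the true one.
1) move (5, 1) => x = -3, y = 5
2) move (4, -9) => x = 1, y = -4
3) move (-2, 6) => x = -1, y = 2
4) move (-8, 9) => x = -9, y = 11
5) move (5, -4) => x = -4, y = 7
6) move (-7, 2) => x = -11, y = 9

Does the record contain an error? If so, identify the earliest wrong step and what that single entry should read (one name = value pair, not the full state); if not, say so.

step 1, x = 3

1. x = -2 + (5) = 3, y = 4 + (1) = 5 (this is not what the record shows)
So the first discrepancy is step 1, where the right value is x = 3.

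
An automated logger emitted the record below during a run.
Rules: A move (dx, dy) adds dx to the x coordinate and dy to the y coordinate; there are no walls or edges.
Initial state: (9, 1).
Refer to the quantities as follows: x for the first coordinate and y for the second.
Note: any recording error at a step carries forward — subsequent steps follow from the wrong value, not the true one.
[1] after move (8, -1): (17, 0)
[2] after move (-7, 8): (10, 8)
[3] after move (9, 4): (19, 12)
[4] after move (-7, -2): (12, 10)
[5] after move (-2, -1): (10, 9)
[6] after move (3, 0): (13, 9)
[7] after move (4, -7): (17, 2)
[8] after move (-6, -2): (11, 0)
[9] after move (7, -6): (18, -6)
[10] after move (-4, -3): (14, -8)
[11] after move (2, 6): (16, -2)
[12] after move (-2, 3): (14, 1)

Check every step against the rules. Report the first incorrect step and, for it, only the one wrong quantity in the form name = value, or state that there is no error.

step 10, y = -9

step 1: x = 9 + (8) = 17, y = 1 + (-1) = 0 -> in agreement
step 2: x = 17 + (-7) = 10, y = 0 + (8) = 8 -> consistent with the record
step 3: x = 10 + (9) = 19, y = 8 + (4) = 12 -> no discrepancy
step 4: x = 19 + (-7) = 12, y = 12 + (-2) = 10 -> in agreement
step 5: x = 12 + (-2) = 10, y = 10 + (-1) = 9 -> same as recorded
step 6: x = 10 + (3) = 13, y = 9 + (0) = 9 -> agrees with the record
step 7: x = 13 + (4) = 17, y = 9 + (-7) = 2 -> consistent with the record
step 8: x = 17 + (-6) = 11, y = 2 + (-2) = 0 -> consistent with the record
step 9: x = 11 + (7) = 18, y = 0 + (-6) = -6 -> no discrepancy
step 10: x = 18 + (-4) = 14, y = -6 + (-3) = -9 -> first mismatch against the record
Conclusion: step 10 carries the first error; the entry should be y = -9.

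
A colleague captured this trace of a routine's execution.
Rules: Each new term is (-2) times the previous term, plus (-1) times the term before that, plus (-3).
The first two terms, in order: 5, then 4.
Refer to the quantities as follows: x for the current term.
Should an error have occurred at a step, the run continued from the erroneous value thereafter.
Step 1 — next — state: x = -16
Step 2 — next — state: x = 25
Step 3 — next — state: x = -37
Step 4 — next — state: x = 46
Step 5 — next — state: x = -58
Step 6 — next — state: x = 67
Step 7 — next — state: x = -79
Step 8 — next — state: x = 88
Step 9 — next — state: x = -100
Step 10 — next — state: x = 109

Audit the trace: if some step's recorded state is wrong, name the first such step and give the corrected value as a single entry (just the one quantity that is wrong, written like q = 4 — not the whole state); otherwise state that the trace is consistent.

no error

Recomputing the run from the initial state:
step 1: x = -16
step 2: x = 25
step 3: x = -37
step 4: x = 46
step 5: x = -58
step 6: x = 67
step 7: x = -79
step 8: x = 88
step 9: x = -100
step 10: x = 109
This matches the trace at every step.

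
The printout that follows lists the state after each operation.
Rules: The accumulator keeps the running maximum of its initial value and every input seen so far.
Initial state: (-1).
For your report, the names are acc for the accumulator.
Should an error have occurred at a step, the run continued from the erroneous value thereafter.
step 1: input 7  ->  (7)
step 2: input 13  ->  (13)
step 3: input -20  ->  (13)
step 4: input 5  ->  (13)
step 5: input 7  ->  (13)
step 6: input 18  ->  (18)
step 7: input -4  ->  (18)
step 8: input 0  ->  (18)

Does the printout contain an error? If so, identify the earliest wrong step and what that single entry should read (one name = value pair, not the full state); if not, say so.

no error

1. acc = max(-1, 7) = 7 (verified)
2. acc = max(7, 13) = 13 (checks out)
3. acc = max(13, -20) = 13 (in agreement)
4. acc = max(13, 5) = 13 (agrees with the printout)
5. acc = max(13, 7) = 13 (verified)
6. acc = max(13, 18) = 18 (confirmed correct)
7. acc = max(18, -4) = 18 (verified)
8. acc = max(18, 0) = 18 (exactly as logged)
Nothing is out of place; the run is error-free.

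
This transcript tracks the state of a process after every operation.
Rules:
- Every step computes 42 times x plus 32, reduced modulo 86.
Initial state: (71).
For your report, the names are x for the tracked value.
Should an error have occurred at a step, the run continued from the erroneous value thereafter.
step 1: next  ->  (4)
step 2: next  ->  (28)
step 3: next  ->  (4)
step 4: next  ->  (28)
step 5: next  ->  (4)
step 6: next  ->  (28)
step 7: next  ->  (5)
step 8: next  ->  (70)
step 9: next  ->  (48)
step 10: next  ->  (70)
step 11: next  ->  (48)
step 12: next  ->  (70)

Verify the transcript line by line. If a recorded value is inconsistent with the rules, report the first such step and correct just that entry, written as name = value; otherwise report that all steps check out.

step 7, x = 4

step 1: x = (42*71 + 32) mod 86 = 4 -> confirmed correct
step 2: x = (42*4 + 32) mod 86 = 28 -> consistent with the transcript
step 3: x = (42*28 + 32) mod 86 = 4 -> verified
step 4: x = (42*4 + 32) mod 86 = 28 -> consistent with the transcript
step 5: x = (42*28 + 32) mod 86 = 4 -> agrees with the transcript
step 6: x = (42*4 + 32) mod 86 = 28 -> no discrepancy
step 7: x = (42*28 + 32) mod 86 = 4 -> the entry is off here
That makes step 7 the first incorrect line — x = 4 is what it should show.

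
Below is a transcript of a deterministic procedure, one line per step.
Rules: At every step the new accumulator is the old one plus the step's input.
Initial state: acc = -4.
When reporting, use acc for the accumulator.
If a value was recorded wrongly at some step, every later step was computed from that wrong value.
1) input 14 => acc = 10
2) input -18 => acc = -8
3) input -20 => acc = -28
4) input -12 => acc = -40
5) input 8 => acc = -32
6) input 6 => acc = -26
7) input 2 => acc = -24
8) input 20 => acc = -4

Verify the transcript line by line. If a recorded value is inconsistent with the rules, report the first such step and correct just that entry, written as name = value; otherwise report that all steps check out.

no error

Recomputing the run from the initial state:
step 1: acc = 10
step 2: acc = -8
step 3: acc = -28
step 4: acc = -40
step 5: acc = -32
step 6: acc = -26
step 7: acc = -24
step 8: acc = -4
This matches the transcript at every step.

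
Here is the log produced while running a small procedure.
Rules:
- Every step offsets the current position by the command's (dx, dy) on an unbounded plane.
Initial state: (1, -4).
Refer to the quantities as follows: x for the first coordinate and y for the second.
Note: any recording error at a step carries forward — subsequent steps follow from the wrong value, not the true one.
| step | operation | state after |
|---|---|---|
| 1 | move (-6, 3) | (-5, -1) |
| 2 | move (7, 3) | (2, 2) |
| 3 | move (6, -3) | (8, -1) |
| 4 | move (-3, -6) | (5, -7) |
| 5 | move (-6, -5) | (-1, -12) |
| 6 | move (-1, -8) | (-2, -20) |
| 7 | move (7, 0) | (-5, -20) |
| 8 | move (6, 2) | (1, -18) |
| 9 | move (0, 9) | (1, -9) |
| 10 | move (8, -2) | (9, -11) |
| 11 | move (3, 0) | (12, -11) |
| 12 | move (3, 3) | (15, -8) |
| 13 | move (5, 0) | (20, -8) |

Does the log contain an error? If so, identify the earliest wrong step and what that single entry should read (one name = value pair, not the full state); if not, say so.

Step 1: x = 1 + (-6) = -5, y = -4 + (3) = -1 — same as recorded.
Step 2: x = -5 + (7) = 2, y = -1 + (3) = 2 — matches.
Step 3: x = 2 + (6) = 8, y = 2 + (-3) = -1 — checks out.
Step 4: x = 8 + (-3) = 5, y = -1 + (-6) = -7 — confirmed correct.
Step 5: x = 5 + (-6) = -1, y = -7 + (-5) = -12 — matches.
Step 6: x = -1 + (-1) = -2, y = -12 + (-8) = -20 — same as recorded.
Step 7: x = -2 + (7) = 5, y = -20 + (0) = -20 — the log has a different value.
The audit stops at step 7: the recorded entry is wrong and should be x = 5.

step 7, x = 5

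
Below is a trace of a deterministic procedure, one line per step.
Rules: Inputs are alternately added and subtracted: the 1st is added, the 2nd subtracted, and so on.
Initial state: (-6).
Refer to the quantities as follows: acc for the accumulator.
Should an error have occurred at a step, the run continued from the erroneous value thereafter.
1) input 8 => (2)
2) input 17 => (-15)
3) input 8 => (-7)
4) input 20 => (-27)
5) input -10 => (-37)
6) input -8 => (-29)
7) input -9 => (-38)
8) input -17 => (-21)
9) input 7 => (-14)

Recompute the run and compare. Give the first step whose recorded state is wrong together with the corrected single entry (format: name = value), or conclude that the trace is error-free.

no error

Recomputing the run from the initial state:
step 1: acc = 2
step 2: acc = -15
step 3: acc = -7
step 4: acc = -27
step 5: acc = -37
step 6: acc = -29
step 7: acc = -38
step 8: acc = -21
step 9: acc = -14
This matches the trace at every step.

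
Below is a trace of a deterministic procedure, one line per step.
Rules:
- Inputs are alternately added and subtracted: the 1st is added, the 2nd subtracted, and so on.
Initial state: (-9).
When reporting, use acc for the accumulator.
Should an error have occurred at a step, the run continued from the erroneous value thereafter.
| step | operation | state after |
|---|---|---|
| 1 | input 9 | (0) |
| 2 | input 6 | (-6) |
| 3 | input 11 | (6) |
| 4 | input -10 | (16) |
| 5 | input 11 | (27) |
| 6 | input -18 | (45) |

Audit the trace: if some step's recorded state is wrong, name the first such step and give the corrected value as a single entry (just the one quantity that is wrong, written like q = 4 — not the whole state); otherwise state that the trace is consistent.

Step 1: acc = -9 + 9 = 0 — exactly as logged.
Step 2: acc = 0 - 6 = -6 — checks out.
Step 3: acc = -6 + 11 = 5 — this is not what the trace shows.
First incorrect step: 3; the correct value is acc = 5.

step 3, acc = 5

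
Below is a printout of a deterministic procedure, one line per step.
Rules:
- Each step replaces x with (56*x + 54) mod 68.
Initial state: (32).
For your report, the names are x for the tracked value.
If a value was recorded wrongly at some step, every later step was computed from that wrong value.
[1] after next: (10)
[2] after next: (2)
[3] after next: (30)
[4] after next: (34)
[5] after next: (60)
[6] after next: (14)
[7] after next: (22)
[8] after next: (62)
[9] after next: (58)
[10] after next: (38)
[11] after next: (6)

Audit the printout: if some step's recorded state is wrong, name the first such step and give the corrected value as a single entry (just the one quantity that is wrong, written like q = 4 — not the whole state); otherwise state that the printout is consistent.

step 5, x = 54

1. x = (56*32 + 54) mod 68 = 10 (verified)
2. x = (56*10 + 54) mod 68 = 2 (verified)
3. x = (56*2 + 54) mod 68 = 30 (agrees with the printout)
4. x = (56*30 + 54) mod 68 = 34 (same as recorded)
5. x = (56*34 + 54) mod 68 = 54 (the printout disagrees here)
The audit stops at step 5: the recorded entry is wrong and should be x = 54.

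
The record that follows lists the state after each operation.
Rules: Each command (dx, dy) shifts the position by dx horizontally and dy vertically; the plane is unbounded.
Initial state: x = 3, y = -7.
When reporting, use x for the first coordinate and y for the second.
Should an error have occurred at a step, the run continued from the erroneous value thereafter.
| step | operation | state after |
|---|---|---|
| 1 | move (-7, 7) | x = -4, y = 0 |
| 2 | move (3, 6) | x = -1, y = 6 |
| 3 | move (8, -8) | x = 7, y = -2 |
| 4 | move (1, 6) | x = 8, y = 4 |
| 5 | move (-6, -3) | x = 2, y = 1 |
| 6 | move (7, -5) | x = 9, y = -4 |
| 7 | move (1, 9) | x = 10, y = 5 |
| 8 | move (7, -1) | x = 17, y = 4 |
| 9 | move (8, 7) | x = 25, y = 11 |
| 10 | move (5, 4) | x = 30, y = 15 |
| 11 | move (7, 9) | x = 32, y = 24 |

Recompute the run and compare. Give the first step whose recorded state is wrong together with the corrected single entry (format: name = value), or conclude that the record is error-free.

step 1: x = 3 + (-7) = -4, y = -7 + (7) = 0 -> no discrepancy
step 2: x = -4 + (3) = -1, y = 0 + (6) = 6 -> matches
step 3: x = -1 + (8) = 7, y = 6 + (-8) = -2 -> verified
step 4: x = 7 + (1) = 8, y = -2 + (6) = 4 -> agrees with the record
step 5: x = 8 + (-6) = 2, y = 4 + (-3) = 1 -> verified
step 6: x = 2 + (7) = 9, y = 1 + (-5) = -4 -> same as recorded
step 7: x = 9 + (1) = 10, y = -4 + (9) = 5 -> matches
step 8: x = 10 + (7) = 17, y = 5 + (-1) = 4 -> same as recorded
step 9: x = 17 + (8) = 25, y = 4 + (7) = 11 -> verified
step 10: x = 25 + (5) = 30, y = 11 + (4) = 15 -> confirmed correct
step 11: x = 30 + (7) = 37, y = 15 + (9) = 24 -> a discrepancy with the record
So the first discrepancy is step 11, where the right value is x = 37.

step 11, x = 37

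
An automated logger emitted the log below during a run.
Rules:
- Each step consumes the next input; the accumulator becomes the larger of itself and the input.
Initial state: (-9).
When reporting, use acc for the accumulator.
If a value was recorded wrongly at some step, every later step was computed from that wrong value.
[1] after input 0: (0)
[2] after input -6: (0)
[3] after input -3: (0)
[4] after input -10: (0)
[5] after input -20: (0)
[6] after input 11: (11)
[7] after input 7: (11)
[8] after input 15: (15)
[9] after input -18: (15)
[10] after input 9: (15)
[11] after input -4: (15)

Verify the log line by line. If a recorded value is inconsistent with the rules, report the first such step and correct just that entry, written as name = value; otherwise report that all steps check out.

no error

Recomputing the run from the initial state:
step 1: acc = 0
step 2: acc = 0
step 3: acc = 0
step 4: acc = 0
step 5: acc = 0
step 6: acc = 11
step 7: acc = 11
step 8: acc = 15
step 9: acc = 15
step 10: acc = 15
step 11: acc = 15
This matches the log at every step.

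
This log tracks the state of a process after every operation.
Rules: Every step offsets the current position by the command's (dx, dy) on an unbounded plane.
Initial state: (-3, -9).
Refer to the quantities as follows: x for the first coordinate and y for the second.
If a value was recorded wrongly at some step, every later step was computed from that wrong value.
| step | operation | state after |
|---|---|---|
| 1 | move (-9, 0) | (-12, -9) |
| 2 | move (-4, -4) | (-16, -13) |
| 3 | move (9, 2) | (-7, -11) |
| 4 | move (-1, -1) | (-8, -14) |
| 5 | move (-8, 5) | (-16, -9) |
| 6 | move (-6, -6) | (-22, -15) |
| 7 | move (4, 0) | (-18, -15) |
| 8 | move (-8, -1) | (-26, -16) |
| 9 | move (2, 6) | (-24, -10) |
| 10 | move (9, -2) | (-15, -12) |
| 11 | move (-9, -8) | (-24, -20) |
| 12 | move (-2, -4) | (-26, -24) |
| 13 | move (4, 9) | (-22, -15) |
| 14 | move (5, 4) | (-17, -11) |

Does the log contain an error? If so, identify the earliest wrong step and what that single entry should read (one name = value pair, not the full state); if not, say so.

Step 1: x = -3 + (-9) = -12, y = -9 + (0) = -9 — verified.
Step 2: x = -12 + (-4) = -16, y = -9 + (-4) = -13 — consistent with the log.
Step 3: x = -16 + (9) = -7, y = -13 + (2) = -11 — matches.
Step 4: x = -7 + (-1) = -8, y = -11 + (-1) = -12 — first mismatch against the log.
The audit stops at step 4: the recorded entry is wrong and should be y = -12.

step 4, y = -12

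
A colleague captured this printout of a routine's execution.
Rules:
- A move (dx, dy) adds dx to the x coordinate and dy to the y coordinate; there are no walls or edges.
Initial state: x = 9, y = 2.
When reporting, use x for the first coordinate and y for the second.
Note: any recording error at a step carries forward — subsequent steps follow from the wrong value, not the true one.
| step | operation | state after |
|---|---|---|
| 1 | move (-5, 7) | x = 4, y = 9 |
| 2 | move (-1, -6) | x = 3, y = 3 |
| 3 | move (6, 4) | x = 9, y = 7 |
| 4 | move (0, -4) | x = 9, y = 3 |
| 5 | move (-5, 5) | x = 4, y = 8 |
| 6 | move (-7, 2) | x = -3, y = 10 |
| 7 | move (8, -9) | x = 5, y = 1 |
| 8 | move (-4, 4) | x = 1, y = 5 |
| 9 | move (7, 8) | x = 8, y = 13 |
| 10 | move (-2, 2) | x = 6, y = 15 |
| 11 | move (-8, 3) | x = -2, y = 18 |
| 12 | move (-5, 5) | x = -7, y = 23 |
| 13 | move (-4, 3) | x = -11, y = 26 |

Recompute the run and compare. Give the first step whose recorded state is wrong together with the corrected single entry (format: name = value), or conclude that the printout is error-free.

step 1: x = 9 + (-5) = 4, y = 2 + (7) = 9 -> no discrepancy
step 2: x = 4 + (-1) = 3, y = 9 + (-6) = 3 -> no discrepancy
step 3: x = 3 + (6) = 9, y = 3 + (4) = 7 -> exactly as logged
step 4: x = 9 + (0) = 9, y = 7 + (-4) = 3 -> same as recorded
step 5: x = 9 + (-5) = 4, y = 3 + (5) = 8 -> confirmed correct
step 6: x = 4 + (-7) = -3, y = 8 + (2) = 10 -> confirmed correct
step 7: x = -3 + (8) = 5, y = 10 + (-9) = 1 -> confirmed correct
step 8: x = 5 + (-4) = 1, y = 1 + (4) = 5 -> checks out
step 9: x = 1 + (7) = 8, y = 5 + (8) = 13 -> agrees with the printout
step 10: x = 8 + (-2) = 6, y = 13 + (2) = 15 -> verified
step 11: x = 6 + (-8) = -2, y = 15 + (3) = 18 -> exactly as logged
step 12: x = -2 + (-5) = -7, y = 18 + (5) = 23 -> confirmed correct
step 13: x = -7 + (-4) = -11, y = 23 + (3) = 26 -> in agreement
The recomputation confirms every line.

no error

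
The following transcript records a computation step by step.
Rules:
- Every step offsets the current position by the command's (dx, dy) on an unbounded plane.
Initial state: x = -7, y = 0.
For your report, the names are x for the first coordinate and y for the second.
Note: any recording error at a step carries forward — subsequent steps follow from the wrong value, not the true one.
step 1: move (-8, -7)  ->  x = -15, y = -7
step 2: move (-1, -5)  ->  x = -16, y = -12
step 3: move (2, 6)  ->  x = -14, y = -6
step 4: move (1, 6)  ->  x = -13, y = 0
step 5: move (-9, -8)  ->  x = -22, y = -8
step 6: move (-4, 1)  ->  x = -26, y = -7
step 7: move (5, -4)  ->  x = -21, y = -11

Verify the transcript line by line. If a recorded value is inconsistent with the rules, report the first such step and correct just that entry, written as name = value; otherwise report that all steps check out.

no error

step 1: x = -7 + (-8) = -15, y = 0 + (-7) = -7 -> exactly as logged
step 2: x = -15 + (-1) = -16, y = -7 + (-5) = -12 -> verified
step 3: x = -16 + (2) = -14, y = -12 + (6) = -6 -> verified
step 4: x = -14 + (1) = -13, y = -6 + (6) = 0 -> same as recorded
step 5: x = -13 + (-9) = -22, y = 0 + (-8) = -8 -> same as recorded
step 6: x = -22 + (-4) = -26, y = -8 + (1) = -7 -> matches
step 7: x = -26 + (5) = -21, y = -7 + (-4) = -11 -> confirmed correct
The whole run recomputes cleanly — no discrepancies.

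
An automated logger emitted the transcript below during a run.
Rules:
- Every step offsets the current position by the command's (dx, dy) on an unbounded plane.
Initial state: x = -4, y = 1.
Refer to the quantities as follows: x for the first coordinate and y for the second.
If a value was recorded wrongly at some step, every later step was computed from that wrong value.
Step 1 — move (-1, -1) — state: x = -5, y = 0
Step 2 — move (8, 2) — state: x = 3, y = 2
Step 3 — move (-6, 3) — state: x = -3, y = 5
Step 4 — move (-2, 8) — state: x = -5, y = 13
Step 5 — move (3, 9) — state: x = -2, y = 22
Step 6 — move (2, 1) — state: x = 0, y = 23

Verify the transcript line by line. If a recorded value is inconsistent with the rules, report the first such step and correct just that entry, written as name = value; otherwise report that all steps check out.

step 1: x = -4 + (-1) = -5, y = 1 + (-1) = 0 -> matches
step 2: x = -5 + (8) = 3, y = 0 + (2) = 2 -> in agreement
step 3: x = 3 + (-6) = -3, y = 2 + (3) = 5 -> exactly as logged
step 4: x = -3 + (-2) = -5, y = 5 + (8) = 13 -> in agreement
step 5: x = -5 + (3) = -2, y = 13 + (9) = 22 -> in agreement
step 6: x = -2 + (2) = 0, y = 22 + (1) = 23 -> same as recorded
All steps check out; nothing to correct.

no error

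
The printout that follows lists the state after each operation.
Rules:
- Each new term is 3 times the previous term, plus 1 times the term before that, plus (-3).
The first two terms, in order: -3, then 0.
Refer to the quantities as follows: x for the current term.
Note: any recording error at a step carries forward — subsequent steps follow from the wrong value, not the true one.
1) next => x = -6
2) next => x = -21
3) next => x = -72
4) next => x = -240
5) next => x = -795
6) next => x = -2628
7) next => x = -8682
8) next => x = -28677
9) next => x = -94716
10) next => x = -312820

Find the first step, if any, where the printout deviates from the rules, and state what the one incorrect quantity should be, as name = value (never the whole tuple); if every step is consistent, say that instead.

Step 1: x = 3*(0) + (1)*(-3) + (-3) = -6 — matches.
Step 2: x = 3*(-6) + (1)*(0) + (-3) = -21 — in agreement.
Step 3: x = 3*(-21) + (1)*(-6) + (-3) = -72 — matches.
Step 4: x = 3*(-72) + (1)*(-21) + (-3) = -240 — agrees with the printout.
Step 5: x = 3*(-240) + (1)*(-72) + (-3) = -795 — same as recorded.
Step 6: x = 3*(-795) + (1)*(-240) + (-3) = -2628 — no discrepancy.
Step 7: x = 3*(-2628) + (1)*(-795) + (-3) = -8682 — exactly as logged.
Step 8: x = 3*(-8682) + (1)*(-2628) + (-3) = -28677 — matches.
Step 9: x = 3*(-28677) + (1)*(-8682) + (-3) = -94716 — agrees with the printout.
Step 10: x = 3*(-94716) + (1)*(-28677) + (-3) = -312828 — first mismatch against the printout.
So the first discrepancy is step 10, where the right value is x = -312828.

step 10, x = -312828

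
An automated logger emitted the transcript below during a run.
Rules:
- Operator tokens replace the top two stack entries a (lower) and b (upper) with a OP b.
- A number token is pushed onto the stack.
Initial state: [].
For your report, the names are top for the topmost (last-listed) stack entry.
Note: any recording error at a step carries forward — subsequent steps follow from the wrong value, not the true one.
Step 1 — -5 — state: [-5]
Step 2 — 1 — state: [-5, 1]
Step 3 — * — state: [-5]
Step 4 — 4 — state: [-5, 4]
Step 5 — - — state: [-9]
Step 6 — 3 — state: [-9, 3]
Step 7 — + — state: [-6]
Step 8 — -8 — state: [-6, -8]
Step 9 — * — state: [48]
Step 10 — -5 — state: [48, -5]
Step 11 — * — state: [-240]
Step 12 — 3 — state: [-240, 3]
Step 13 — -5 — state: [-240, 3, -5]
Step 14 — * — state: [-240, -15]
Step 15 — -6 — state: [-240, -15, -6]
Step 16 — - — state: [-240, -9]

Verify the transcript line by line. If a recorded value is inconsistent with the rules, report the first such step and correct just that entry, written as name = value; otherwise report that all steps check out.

no error

Recomputing the run from the initial state:
step 1: [-5]
step 2: [-5, 1]
step 3: [-5]
step 4: [-5, 4]
step 5: [-9]
step 6: [-9, 3]
step 7: [-6]
step 8: [-6, -8]
step 9: [48]
step 10: [48, -5]
step 11: [-240]
step 12: [-240, 3]
step 13: [-240, 3, -5]
step 14: [-240, -15]
step 15: [-240, -15, -6]
step 16: [-240, -9]
This matches the transcript at every step.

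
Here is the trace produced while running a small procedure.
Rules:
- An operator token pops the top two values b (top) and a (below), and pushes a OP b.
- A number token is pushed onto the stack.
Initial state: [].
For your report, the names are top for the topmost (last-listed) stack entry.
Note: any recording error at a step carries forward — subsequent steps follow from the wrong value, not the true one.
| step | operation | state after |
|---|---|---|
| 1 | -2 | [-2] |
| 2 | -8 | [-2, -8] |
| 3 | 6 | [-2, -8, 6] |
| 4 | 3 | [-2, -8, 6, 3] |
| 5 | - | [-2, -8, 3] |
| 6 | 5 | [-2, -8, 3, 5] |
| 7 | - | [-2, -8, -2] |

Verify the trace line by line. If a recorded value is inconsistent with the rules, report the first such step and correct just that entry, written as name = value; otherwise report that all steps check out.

Recomputing the run from the initial state:
step 1: [-2]
step 2: [-2, -8]
step 3: [-2, -8, 6]
step 4: [-2, -8, 6, 3]
step 5: [-2, -8, 3]
step 6: [-2, -8, 3, 5]
step 7: [-2, -8, -2]
This matches the trace at every step.

no error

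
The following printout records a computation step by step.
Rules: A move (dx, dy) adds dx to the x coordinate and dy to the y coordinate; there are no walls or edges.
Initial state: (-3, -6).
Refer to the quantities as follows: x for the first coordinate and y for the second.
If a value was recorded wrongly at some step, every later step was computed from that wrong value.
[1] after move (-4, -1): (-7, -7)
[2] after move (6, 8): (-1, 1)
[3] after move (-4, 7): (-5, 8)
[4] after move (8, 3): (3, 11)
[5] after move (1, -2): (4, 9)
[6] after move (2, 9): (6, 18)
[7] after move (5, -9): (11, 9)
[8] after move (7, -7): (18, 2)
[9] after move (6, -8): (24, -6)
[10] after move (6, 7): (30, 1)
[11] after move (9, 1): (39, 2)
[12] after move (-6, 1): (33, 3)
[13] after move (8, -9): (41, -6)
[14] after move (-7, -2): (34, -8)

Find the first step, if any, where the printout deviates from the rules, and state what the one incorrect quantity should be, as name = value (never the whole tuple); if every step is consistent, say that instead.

no error

step 1: x = -3 + (-4) = -7, y = -6 + (-1) = -7 -> agrees with the printout
step 2: x = -7 + (6) = -1, y = -7 + (8) = 1 -> checks out
step 3: x = -1 + (-4) = -5, y = 1 + (7) = 8 -> confirmed correct
step 4: x = -5 + (8) = 3, y = 8 + (3) = 11 -> in agreement
step 5: x = 3 + (1) = 4, y = 11 + (-2) = 9 -> agrees with the printout
step 6: x = 4 + (2) = 6, y = 9 + (9) = 18 -> consistent with the printout
step 7: x = 6 + (5) = 11, y = 18 + (-9) = 9 -> consistent with the printout
step 8: x = 11 + (7) = 18, y = 9 + (-7) = 2 -> no discrepancy
step 9: x = 18 + (6) = 24, y = 2 + (-8) = -6 -> exactly as logged
step 10: x = 24 + (6) = 30, y = -6 + (7) = 1 -> verified
step 11: x = 30 + (9) = 39, y = 1 + (1) = 2 -> matches
step 12: x = 39 + (-6) = 33, y = 2 + (1) = 3 -> no discrepancy
step 13: x = 33 + (8) = 41, y = 3 + (-9) = -6 -> same as recorded
step 14: x = 41 + (-7) = 34, y = -6 + (-2) = -8 -> verified
Every step is consistent.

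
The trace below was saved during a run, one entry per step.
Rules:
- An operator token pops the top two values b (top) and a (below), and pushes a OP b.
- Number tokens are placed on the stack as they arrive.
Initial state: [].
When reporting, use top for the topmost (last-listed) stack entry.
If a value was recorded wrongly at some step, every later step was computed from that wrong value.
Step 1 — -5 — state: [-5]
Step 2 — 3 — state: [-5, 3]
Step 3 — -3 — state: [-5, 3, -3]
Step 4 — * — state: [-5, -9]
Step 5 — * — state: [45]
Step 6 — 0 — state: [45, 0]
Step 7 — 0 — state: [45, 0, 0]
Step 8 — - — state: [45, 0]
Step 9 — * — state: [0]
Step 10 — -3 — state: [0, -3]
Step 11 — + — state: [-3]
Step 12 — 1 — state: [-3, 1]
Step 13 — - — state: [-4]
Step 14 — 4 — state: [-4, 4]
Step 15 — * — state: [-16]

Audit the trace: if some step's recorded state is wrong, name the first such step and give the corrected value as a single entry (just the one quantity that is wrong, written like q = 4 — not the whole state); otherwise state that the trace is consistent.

Recomputing the run from the initial state:
step 1: [-5]
step 2: [-5, 3]
step 3: [-5, 3, -3]
step 4: [-5, -9]
step 5: [45]
step 6: [45, 0]
step 7: [45, 0, 0]
step 8: [45, 0]
step 9: [0]
step 10: [0, -3]
step 11: [-3]
step 12: [-3, 1]
step 13: [-4]
step 14: [-4, 4]
step 15: [-16]
This matches the trace at every step.

no error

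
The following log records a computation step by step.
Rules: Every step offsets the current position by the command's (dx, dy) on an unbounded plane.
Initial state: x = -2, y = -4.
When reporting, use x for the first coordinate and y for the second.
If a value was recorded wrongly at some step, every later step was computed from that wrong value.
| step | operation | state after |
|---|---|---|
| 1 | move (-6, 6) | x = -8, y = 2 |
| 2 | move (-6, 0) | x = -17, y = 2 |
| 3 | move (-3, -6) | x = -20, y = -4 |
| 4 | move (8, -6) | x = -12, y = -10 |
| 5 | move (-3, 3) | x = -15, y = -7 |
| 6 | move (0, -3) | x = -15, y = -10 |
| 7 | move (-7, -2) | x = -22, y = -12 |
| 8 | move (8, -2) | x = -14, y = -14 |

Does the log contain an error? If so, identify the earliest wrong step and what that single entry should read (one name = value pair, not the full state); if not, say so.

1. x = -2 + (-6) = -8, y = -4 + (6) = 2 (checks out)
2. x = -8 + (-6) = -14, y = 2 + (0) = 2 (first mismatch against the log)
That makes step 2 the first incorrect line — x = -14 is what it should show.

step 2, x = -14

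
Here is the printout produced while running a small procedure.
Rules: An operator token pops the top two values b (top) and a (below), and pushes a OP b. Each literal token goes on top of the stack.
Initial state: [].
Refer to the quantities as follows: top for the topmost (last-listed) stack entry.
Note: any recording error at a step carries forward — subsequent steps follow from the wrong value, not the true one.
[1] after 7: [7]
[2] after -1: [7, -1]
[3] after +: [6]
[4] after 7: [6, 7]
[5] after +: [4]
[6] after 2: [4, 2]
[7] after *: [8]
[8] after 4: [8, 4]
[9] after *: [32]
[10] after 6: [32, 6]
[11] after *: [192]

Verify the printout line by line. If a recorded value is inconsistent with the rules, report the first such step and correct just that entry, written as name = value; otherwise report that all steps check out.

step 5, top = 13

Recomputing the run from the initial state:
step 1: [7]
step 2: [7, -1]
step 3: [6]
step 4: [6, 7]
step 5: [13]
step 6: [13, 2]
step 7: [26]
step 8: [26, 4]
step 9: [104]
step 10: [104, 6]
step 11: [624]
The first disagreement with the printout is at step 5, where the value should be top = 13.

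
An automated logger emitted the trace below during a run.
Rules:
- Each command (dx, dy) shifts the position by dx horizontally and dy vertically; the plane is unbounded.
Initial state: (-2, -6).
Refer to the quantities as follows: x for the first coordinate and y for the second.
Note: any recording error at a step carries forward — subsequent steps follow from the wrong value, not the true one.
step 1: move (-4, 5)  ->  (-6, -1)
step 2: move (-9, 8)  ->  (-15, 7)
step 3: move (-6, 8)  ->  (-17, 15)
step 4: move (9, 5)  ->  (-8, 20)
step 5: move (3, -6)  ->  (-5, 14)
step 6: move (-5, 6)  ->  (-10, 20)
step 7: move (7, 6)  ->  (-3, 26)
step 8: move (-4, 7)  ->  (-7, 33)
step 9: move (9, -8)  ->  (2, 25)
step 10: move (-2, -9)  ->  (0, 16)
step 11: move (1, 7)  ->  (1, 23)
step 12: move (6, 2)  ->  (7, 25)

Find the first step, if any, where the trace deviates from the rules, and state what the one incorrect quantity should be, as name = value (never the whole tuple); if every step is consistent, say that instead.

step 3, x = -21

Step 1: x = -2 + (-4) = -6, y = -6 + (5) = -1 — same as recorded.
Step 2: x = -6 + (-9) = -15, y = -1 + (8) = 7 — checks out.
Step 3: x = -15 + (-6) = -21, y = 7 + (8) = 15 — a discrepancy with the trace.
Conclusion: step 3 carries the first error; the entry should be x = -21.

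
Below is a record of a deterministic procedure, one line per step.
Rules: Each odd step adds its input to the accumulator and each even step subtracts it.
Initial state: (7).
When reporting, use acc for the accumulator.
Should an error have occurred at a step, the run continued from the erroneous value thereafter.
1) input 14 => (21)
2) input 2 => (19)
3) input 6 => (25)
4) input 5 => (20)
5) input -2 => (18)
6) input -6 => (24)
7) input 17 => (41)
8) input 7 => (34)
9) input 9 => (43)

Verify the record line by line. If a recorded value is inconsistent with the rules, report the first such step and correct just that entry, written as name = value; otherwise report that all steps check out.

Recomputing the run from the initial state:
step 1: acc = 21
step 2: acc = 19
step 3: acc = 25
step 4: acc = 20
step 5: acc = 18
step 6: acc = 24
step 7: acc = 41
step 8: acc = 34
step 9: acc = 43
This matches the record at every step.

no error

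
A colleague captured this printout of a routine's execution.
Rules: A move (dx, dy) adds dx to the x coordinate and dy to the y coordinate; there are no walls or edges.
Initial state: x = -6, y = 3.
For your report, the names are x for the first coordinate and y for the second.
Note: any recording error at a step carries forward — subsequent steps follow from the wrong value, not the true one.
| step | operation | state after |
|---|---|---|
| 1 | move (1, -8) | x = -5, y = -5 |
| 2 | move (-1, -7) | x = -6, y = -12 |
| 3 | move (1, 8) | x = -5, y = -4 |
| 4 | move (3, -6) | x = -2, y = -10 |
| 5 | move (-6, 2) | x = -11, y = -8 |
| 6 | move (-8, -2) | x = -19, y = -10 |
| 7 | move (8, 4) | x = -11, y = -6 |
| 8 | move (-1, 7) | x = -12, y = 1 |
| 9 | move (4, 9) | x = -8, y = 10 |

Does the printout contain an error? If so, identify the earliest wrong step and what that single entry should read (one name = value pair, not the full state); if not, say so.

step 5, x = -8

Recomputing the run from the initial state:
step 1: x = -5, y = -5
step 2: x = -6, y = -12
step 3: x = -5, y = -4
step 4: x = -2, y = -10
step 5: x = -8, y = -8
step 6: x = -16, y = -10
step 7: x = -8, y = -6
step 8: x = -9, y = 1
step 9: x = -5, y = 10
The first disagreement with the printout is at step 5, where the value should be x = -8.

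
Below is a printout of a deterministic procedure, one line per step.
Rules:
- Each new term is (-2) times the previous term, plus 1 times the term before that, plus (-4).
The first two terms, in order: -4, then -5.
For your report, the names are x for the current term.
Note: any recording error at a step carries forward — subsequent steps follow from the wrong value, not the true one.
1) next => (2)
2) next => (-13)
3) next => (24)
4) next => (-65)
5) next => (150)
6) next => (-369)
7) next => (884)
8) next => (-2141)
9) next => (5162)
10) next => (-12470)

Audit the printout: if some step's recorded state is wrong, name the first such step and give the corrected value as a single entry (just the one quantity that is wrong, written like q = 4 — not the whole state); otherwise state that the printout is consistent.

step 1: x = -2*(-5) + (1)*(-4) + (-4) = 2 -> consistent with the printout
step 2: x = -2*(2) + (1)*(-5) + (-4) = -13 -> confirmed correct
step 3: x = -2*(-13) + (1)*(2) + (-4) = 24 -> verified
step 4: x = -2*(24) + (1)*(-13) + (-4) = -65 -> matches
step 5: x = -2*(-65) + (1)*(24) + (-4) = 150 -> verified
step 6: x = -2*(150) + (1)*(-65) + (-4) = -369 -> agrees with the printout
step 7: x = -2*(-369) + (1)*(150) + (-4) = 884 -> same as recorded
step 8: x = -2*(884) + (1)*(-369) + (-4) = -2141 -> exactly as logged
step 9: x = -2*(-2141) + (1)*(884) + (-4) = 5162 -> agrees with the printout
step 10: x = -2*(5162) + (1)*(-2141) + (-4) = -12469 -> a discrepancy with the printout
So the first discrepancy is step 10, where the right value is x = -12469.

step 10, x = -12469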